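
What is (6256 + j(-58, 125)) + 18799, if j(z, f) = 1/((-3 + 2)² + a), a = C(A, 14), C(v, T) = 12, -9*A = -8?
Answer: 325716/13 ≈ 25055.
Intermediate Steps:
A = 8/9 (A = -⅑*(-8) = 8/9 ≈ 0.88889)
a = 12
j(z, f) = 1/13 (j(z, f) = 1/((-3 + 2)² + 12) = 1/((-1)² + 12) = 1/(1 + 12) = 1/13)
(6256 + j(-58, 125)) + 18799 = (6256 + 1/13) + 18799 = 81329/13 + 18799 = 325716/13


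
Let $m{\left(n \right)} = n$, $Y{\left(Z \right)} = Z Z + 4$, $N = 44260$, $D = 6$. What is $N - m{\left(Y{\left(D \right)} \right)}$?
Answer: $44220$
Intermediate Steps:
$Y{\left(Z \right)} = 4 + Z^{2}$ ($Y{\left(Z \right)} = Z^{2} + 4 = 4 + Z^{2}$)
$N - m{\left(Y{\left(D \right)} \right)} = 44260 - \left(4 + 6^{2}\right) = 44260 - \left(4 + 36\right) = 44260 - 40 = 44220$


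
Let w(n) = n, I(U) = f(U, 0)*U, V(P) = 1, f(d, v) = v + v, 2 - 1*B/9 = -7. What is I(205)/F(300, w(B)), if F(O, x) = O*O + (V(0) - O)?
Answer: 0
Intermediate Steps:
B = 81 (B = 18 - 9*(-7) = 18 + 63 = 81)
f(d, v) = 2*v
I(U) = 0 (I(U) = (2*0)*U = 0*U = 0)
F(O, x) = 1 + O² - O (F(O, x) = O*O + (1 - O) = O² + (1 - O) = 1 + O² - O)
I(205)/F(300, w(B)) = 0/(1 + 300² - 1*300) = 0/(1 + 90000 - 300) = 0/89701 = 0*(1/89701) = 0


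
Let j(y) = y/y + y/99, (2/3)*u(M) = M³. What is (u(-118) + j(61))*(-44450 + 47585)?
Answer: -23179058740/3 ≈ -7.7264e+9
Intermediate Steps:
u(M) = 3*M³/2
j(y) = 1 + y/99 (j(y) = 1 + y*(1/99) = 1 + y/99)
(u(-118) + j(61))*(-44450 + 47585) = ((3/2)*(-118)³ + (1 + (1/99)*61))*(-44450 + 47585) = ((3/2)*(-1643032) + (1 + 61/99))*3135 = (-2464548 + 160/99)*3135 = -243990092/99*3135 = -23179058740/3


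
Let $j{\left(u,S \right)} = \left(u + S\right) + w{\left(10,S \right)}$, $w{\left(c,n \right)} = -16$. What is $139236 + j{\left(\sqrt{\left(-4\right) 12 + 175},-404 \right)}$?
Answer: $138816 + \sqrt{127} \approx 1.3883 \cdot 10^{5}$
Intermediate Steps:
$j{\left(u,S \right)} = -16 + S + u$ ($j{\left(u,S \right)} = \left(u + S\right) - 16 = \left(S + u\right) - 16 = -16 + S + u$)
$139236 + j{\left(\sqrt{\left(-4\right) 12 + 175},-404 \right)} = 139236 - \left(420 - \sqrt{\left(-4\right) 12 + 175}\right) = 139236 - \left(420 - \sqrt{-48 + 175}\right) = 139236 - \left(420 - \sqrt{127}\right) = 138816 + \sqrt{127}$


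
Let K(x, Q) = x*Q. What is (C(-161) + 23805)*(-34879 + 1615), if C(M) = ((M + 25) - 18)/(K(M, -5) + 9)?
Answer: -29298199392/37 ≈ -7.9184e+8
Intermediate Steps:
K(x, Q) = Q*x
C(M) = (7 + M)/(9 - 5*M) (C(M) = ((M + 25) - 18)/(-5*M + 9) = ((25 + M) - 18)/(9 - 5*M) = (7 + M)/(9 - 5*M))
(C(-161) + 23805)*(-34879 + 1615) = ((-7 - 1*(-161))/(-9 + 5*(-161)) + 23805)*(-34879 + 1615) = ((-7 + 161)/(-9 - 805) + 23805)*(-33264) = (154/(-814) + 23805)*(-33264) = (-1/814*154 + 23805)*(-33264) = (-7/37 + 23805)*(-33264) = (880778/37)*(-33264) = -29298199392/37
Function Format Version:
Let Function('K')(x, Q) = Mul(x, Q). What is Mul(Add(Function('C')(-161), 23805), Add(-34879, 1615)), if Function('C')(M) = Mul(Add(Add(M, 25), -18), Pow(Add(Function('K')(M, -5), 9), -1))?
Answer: Rational(-29298199392, 37) ≈ -7.9184e+8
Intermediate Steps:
Function('K')(x, Q) = Mul(Q, x)
Function('C')(M) = Mul(Pow(Add(9, Mul(-5, M)), -1), Add(7, M)) (Function('C')(M) = Mul(Add(Add(M, 25), -18), Pow(Add(Mul(-5, M), 9), -1)) = Mul(Add(Add(25, M), -18), Pow(Add(9, Mul(-5, M)), -1)) = Mul(Add(7, M), Pow(Add(9, Mul(-5, M)), -1)) = Mul(Pow(Add(9, Mul(-5, M)), -1), Add(7, M)))
Mul(Add(Function('C')(-161), 23805), Add(-34879, 1615)) = Mul(Add(Mul(Pow(Add(-9, Mul(5, -161)), -1), Add(-7, Mul(-1, -161))), 23805), Add(-34879, 1615)) = Mul(Add(Mul(Pow(Add(-9, -805), -1), Add(-7, 161)), 23805), -33264) = Mul(Add(Mul(Pow(-814, -1), 154), 23805), -33264) = Mul(Add(Mul(Rational(-1, 814), 154), 23805), -33264) = Mul(Add(Rational(-7, 37), 23805), -33264) = Mul(Rational(880778, 37), -33264) = Rational(-29298199392, 37)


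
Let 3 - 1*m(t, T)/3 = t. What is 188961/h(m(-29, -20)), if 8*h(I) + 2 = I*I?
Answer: 755844/4607 ≈ 164.06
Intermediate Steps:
m(t, T) = 9 - 3*t
h(I) = -1/4 + I**2/8 (h(I) = -1/4 + (I*I)/8 = -1/4 + I**2/8)
188961/h(m(-29, -20)) = 188961/(-1/4 + (9 - 3*(-29))**2/8) = 188961/(-1/4 + (9 + 87)**2/8) = 188961/(-1/4 + (1/8)*96**2) = 188961/(-1/4 + (1/8)*9216) = 188961/(-1/4 + 1152) = 188961/(4607/4) = 188961*(4/4607) = 755844/4607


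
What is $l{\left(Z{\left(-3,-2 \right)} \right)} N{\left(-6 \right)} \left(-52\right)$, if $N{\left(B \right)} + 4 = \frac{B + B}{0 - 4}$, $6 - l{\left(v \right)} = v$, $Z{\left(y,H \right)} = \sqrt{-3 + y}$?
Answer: $312 - 52 i \sqrt{6} \approx 312.0 - 127.37 i$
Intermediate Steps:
$l{\left(v \right)} = 6 - v$
$N{\left(B \right)} = -4 - \frac{B}{2}$ ($N{\left(B \right)} = -4 + \frac{B + B}{0 - 4} = -4 + \frac{2 B}{-4} = -4 + 2 B \left(- \frac{1}{4}\right) = -4 - \frac{B}{2}$)
$l{\left(Z{\left(-3,-2 \right)} \right)} N{\left(-6 \right)} \left(-52\right) = \left(6 - \sqrt{-3 - 3}\right) \left(-4 - -3\right) \left(-52\right) = \left(6 - \sqrt{-6}\right) \left(-4 + 3\right) \left(-52\right) = \left(6 - i \sqrt{6}\right) \left(-1\right) \left(-52\right) = \left(-6 + i \sqrt{6}\right) \left(-52\right) = 312 - 52 i \sqrt{6}$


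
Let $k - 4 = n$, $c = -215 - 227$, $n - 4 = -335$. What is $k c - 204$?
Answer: $144330$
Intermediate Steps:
$n = -331$ ($n = 4 - 335 = -331$)
$c = -442$
$k = -327$ ($k = 4 - 331 = -327$)
$k c - 204 = \left(-327\right) \left(-442\right) - 204 = 144534 - 204 = 144330$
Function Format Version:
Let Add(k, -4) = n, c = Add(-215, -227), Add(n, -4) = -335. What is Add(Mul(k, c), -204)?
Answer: 144330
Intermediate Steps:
n = -331 (n = Add(4, -335) = -331)
c = -442
k = -327 (k = Add(4, -331) = -327)
Add(Mul(k, c), -204) = Add(Mul(-327, -442), -204) = Add(144534, -204) = 144330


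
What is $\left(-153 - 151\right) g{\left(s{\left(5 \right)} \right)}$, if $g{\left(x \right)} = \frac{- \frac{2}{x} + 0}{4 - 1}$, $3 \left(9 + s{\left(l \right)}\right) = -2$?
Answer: $- \frac{608}{29} \approx -20.966$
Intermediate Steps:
$s{\left(l \right)} = - \frac{29}{3}$ ($s{\left(l \right)} = -9 + \frac{1}{3} \left(-2\right) = -9 - \frac{2}{3} = - \frac{29}{3}$)
$g{\left(x \right)} = - \frac{2}{3 x}$ ($g{\left(x \right)} = \frac{\left(-2\right) \frac{1}{x}}{3} = - \frac{2}{x} \frac{1}{3} = - \frac{2}{3 x}$)
$\left(-153 - 151\right) g{\left(s{\left(5 \right)} \right)} = \left(-153 - 151\right) \left(- \frac{2}{3 \left(- \frac{29}{3}\right)}\right) = - 304 \left(\left(- \frac{2}{3}\right) \left(- \frac{3}{29}\right)\right) = \left(-304\right) \frac{2}{29} = - \frac{608}{29}$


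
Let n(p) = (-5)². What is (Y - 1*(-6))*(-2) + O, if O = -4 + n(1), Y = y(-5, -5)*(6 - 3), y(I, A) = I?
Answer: 39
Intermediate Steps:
n(p) = 25
Y = -15 (Y = -5*(6 - 3) = -5*3 = -15)
O = 21 (O = -4 + 25 = 21)
(Y - 1*(-6))*(-2) + O = (-15 - 1*(-6))*(-2) + 21 = (-15 + 6)*(-2) + 21 = -9*(-2) + 21 = 18 + 21 = 39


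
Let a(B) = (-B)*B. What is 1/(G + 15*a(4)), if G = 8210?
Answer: 1/7970 ≈ 0.00012547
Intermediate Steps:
a(B) = -B²
1/(G + 15*a(4)) = 1/(8210 + 15*(-1*4²)) = 1/(8210 + 15*(-1*16)) = 1/(8210 + 15*(-16)) = 1/(8210 - 240) = 1/7970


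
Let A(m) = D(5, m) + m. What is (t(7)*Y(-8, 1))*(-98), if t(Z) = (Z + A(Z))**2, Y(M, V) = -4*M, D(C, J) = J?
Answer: -1382976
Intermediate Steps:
A(m) = 2*m (A(m) = m + m = 2*m)
t(Z) = 9*Z**2 (t(Z) = (Z + 2*Z)**2 = (3*Z)**2 = 9*Z**2)
(t(7)*Y(-8, 1))*(-98) = ((9*7**2)*(-4*(-8)))*(-98) = ((9*49)*32)*(-98) = (441*32)*(-98) = 14112*(-98) = -1382976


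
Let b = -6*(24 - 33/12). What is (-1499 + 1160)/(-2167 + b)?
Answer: 678/4589 ≈ 0.14774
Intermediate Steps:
b = -255/2 (b = -6*(24 - 33*1/12) = -6*(24 - 11/4) = -6*85/4 = -255/2 ≈ -127.50)
(-1499 + 1160)/(-2167 + b) = (-1499 + 1160)/(-2167 - 255/2) = -339/(-4589/2) = -339*(-2/4589) = 678/4589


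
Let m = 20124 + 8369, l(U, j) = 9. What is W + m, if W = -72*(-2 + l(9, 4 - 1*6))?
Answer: 27989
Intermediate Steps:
W = -504 (W = -72*(-2 + 9) = -72*7 = -504)
m = 28493
W + m = -504 + 28493 = 27989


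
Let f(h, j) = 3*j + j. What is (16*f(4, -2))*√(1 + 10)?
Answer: -128*√11 ≈ -424.53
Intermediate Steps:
f(h, j) = 4*j
(16*f(4, -2))*√(1 + 10) = (16*(4*(-2)))*√(1 + 10) = (16*(-8))*√11 = -128*√11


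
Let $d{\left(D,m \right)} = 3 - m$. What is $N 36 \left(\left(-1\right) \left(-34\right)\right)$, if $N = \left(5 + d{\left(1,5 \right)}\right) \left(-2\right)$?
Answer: $-7344$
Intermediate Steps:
$N = -6$ ($N = \left(5 + \left(3 - 5\right)\right) \left(-2\right) = \left(5 - 2\right) \left(-2\right) = 3 \left(-2\right) = -6$)
$N 36 \left(\left(-1\right) \left(-34\right)\right) = \left(-6\right) 36 \left(\left(-1\right) \left(-34\right)\right) = \left(-216\right) 34 = -7344$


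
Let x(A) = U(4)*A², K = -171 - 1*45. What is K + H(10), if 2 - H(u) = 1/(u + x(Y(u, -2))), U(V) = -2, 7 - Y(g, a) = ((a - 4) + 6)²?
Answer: -18831/88 ≈ -213.99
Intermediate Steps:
Y(g, a) = 7 - (2 + a)² (Y(g, a) = 7 - ((a - 4) + 6)² = 7 - ((-4 + a) + 6)² = 7 - (2 + a)²)
K = -216 (K = -171 - 45 = -216)
x(A) = -2*A²
H(u) = 2 - 1/(-98 + u) (H(u) = 2 - 1/(u - 2*(7 - (2 - 2)²)²) = 2 - 1/(u - 2*(7 - 1*0²)²) = 2 - 1/(u - 2*(7 - 1*0)²) = 2 - 1/(u - 2*(7 + 0)²) = 2 - 1/(u - 2*7²) = 2 - 1/(u - 2*49) = 2 - 1/(u - 98) = 2 - 1/(-98 + u))
K + H(10) = -216 + (-197 + 2*10)/(-98 + 10) = -216 + (-197 + 20)/(-88) = -216 - 1/88*(-177) = -216 + 177/88 = -18831/88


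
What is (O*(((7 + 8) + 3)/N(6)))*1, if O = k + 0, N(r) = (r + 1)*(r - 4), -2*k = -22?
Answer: 99/7 ≈ 14.143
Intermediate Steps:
k = 11 (k = -½*(-22) = 11)
N(r) = (1 + r)*(-4 + r)
O = 11 (O = 11 + 0 = 11)
(O*(((7 + 8) + 3)/N(6)))*1 = (11*(((7 + 8) + 3)/(-4 + 6² - 3*6)))*1 = (11*((15 + 3)/(-4 + 36 - 18)))*1 = (11*(18/14))*1 = (11*(18*(1/14)))*1 = (11*(9/7))*1 = (99/7)*1 = 99/7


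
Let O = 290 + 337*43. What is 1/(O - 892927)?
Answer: -1/878146 ≈ -1.1388e-6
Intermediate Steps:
O = 14781 (O = 290 + 14491 = 14781)
1/(O - 892927) = 1/(14781 - 892927) = 1/(-878146) = -1/878146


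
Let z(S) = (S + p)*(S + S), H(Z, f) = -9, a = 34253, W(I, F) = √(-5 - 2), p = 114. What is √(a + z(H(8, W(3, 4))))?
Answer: √32363 ≈ 179.90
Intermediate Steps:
W(I, F) = I*√7 (W(I, F) = √(-7) = I*√7)
z(S) = 2*S*(114 + S) (z(S) = (S + 114)*(S + S) = (114 + S)*(2*S) = 2*S*(114 + S))
√(a + z(H(8, W(3, 4)))) = √(34253 + 2*(-9)*(114 - 9)) = √(34253 + 2*(-9)*105) = √(34253 - 1890) = √32363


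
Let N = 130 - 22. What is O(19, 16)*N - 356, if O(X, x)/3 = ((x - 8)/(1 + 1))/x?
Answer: -275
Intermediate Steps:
O(X, x) = 3*(-4 + x/2)/x (O(X, x) = 3*(((x - 8)/(1 + 1))/x) = 3*(((-8 + x)/2)/x) = 3*(((-8 + x)*(1/2))/x) = 3*((-4 + x/2)/x) = 3*(-4 + x/2)/x)
N = 108
O(19, 16)*N - 356 = (3/2 - 12/16)*108 - 356 = (3/2 - 12*1/16)*108 - 356 = (3/2 - 3/4)*108 - 356 = (3/4)*108 - 356 = 81 - 356 = -275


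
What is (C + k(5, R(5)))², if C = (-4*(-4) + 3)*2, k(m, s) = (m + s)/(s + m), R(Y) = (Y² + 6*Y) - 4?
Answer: 1521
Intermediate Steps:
R(Y) = -4 + Y² + 6*Y
k(m, s) = 1 (k(m, s) = (m + s)/(m + s) = 1)
C = 38 (C = (16 + 3)*2 = 19*2 = 38)
(C + k(5, R(5)))² = (38 + 1)² = 39² = 1521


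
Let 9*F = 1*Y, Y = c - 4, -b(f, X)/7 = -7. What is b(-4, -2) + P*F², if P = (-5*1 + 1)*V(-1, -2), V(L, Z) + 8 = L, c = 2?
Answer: 457/9 ≈ 50.778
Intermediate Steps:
b(f, X) = 49 (b(f, X) = -7*(-7) = 49)
V(L, Z) = -8 + L
Y = -2 (Y = 2 - 4 = -2)
P = 36 (P = (-5*1 + 1)*(-8 - 1) = (-5 + 1)*(-9) = -4*(-9) = 36)
F = -2/9 (F = (1*(-2))/9 = (⅑)*(-2) = -2/9 ≈ -0.22222)
b(-4, -2) + P*F² = 49 + 36*(-2/9)² = 49 + 36*(4/81) = 49 + 16/9 = 457/9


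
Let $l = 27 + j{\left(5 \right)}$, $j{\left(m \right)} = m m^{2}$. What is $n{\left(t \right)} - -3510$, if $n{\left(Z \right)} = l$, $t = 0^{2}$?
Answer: $3662$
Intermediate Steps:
$j{\left(m \right)} = m^{3}$
$l = 152$ ($l = 27 + 5^{3} = 27 + 125 = 152$)
$t = 0$
$n{\left(Z \right)} = 152$
$n{\left(t \right)} - -3510 = 152 - -3510 = 152 + 3510 = 3662$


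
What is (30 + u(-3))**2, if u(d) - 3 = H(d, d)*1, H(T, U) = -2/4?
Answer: 4225/4 ≈ 1056.3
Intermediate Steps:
H(T, U) = -1/2 (H(T, U) = -2*1/4 = -1/2)
u(d) = 5/2 (u(d) = 3 - 1/2*1 = 3 - 1/2 = 5/2)
(30 + u(-3))**2 = (30 + 5/2)**2 = (65/2)**2 = 4225/4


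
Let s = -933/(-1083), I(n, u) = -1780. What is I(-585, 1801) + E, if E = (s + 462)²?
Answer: 27688099269/130321 ≈ 2.1246e+5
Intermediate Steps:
s = 311/361 (s = -933*(-1/1083) = 311/361 ≈ 0.86150)
E = 27920070649/130321 (E = (311/361 + 462)² = (167093/361)² = 27920070649/130321 ≈ 2.1424e+5)
I(-585, 1801) + E = -1780 + 27920070649/130321 = 27688099269/130321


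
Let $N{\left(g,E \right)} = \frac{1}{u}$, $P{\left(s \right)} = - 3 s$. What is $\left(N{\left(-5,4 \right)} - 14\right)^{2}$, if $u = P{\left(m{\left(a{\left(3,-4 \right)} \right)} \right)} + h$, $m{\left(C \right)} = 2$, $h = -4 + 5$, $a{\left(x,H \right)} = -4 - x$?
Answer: $\frac{5041}{25} \approx 201.64$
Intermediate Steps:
$h = 1$
$u = -5$ ($u = \left(-3\right) 2 + 1 = -6 + 1 = -5$)
$N{\left(g,E \right)} = - \frac{1}{5}$ ($N{\left(g,E \right)} = \frac{1}{-5} = - \frac{1}{5}$)
$\left(N{\left(-5,4 \right)} - 14\right)^{2} = \left(- \frac{1}{5} - 14\right)^{2} = \left(- \frac{71}{5}\right)^{2} = \frac{5041}{25}$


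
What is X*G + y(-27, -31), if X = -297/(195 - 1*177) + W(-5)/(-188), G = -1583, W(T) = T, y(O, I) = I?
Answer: 4896723/188 ≈ 26046.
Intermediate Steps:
X = -3097/188 (X = -297/(195 - 1*177) - 5/(-188) = -297/(195 - 177) - 5*(-1/188) = -297/18 + 5/188 = -297*1/18 + 5/188 = -33/2 + 5/188 = -3097/188 ≈ -16.473)
X*G + y(-27, -31) = -3097/188*(-1583) - 31 = 4902551/188 - 31 = 4896723/188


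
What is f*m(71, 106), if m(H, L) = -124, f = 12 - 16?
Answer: 496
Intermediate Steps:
f = -4
f*m(71, 106) = -4*(-124) = 496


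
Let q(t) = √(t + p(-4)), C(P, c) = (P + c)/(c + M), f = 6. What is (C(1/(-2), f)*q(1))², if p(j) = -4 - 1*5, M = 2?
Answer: -121/32 ≈ -3.7813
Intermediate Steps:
p(j) = -9 (p(j) = -4 - 5 = -9)
C(P, c) = (P + c)/(2 + c) (C(P, c) = (P + c)/(c + 2) = (P + c)/(2 + c))
q(t) = √(-9 + t) (q(t) = √(t - 9) = √(-9 + t))
(C(1/(-2), f)*q(1))² = (((1/(-2) + 6)/(2 + 6))*√(-9 + 1))² = (((1*(-½) + 6)/8)*√(-8))² = (((-½ + 6)/8)*(2*I*√2))² = (((⅛)*(11/2))*(2*I*√2))² = (11*(2*I*√2)/16)² = (11*I*√2/8)² = -121/32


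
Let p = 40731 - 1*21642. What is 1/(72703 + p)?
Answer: 1/91792 ≈ 1.0894e-5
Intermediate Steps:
p = 19089 (p = 40731 - 21642 = 19089)
1/(72703 + p) = 1/(72703 + 19089) = 1/91792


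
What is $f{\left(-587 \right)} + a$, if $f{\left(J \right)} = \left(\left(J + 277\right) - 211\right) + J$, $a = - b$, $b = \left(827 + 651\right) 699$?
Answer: $-1034230$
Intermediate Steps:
$b = 1033122$ ($b = 1478 \cdot 699 = 1033122$)
$a = -1033122$ ($a = \left(-1\right) 1033122 = -1033122$)
$f{\left(J \right)} = 66 + 2 J$ ($f{\left(J \right)} = \left(\left(277 + J\right) - 211\right) + J = \left(66 + J\right) + J = 66 + 2 J$)
$f{\left(-587 \right)} + a = \left(66 + 2 \left(-587\right)\right) - 1033122 = \left(66 - 1174\right) - 1033122 = -1108 - 1033122 = -1034230$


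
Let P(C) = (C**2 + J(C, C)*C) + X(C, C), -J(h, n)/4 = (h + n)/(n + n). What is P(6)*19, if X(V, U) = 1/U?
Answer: 1387/6 ≈ 231.17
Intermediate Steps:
J(h, n) = -2*(h + n)/n (J(h, n) = -4*(h + n)/(n + n) = -4*(h + n)/(2*n) = -4*(h + n)*1/(2*n) = -2*(h + n)/n)
P(C) = 1/C + C**2 - 4*C (P(C) = (C**2 + (-2 - 2*C/C)*C) + 1/C = (C**2 + (-2 - 2)*C) + 1/C = (C**2 - 4*C) + 1/C = 1/C + C**2 - 4*C)
P(6)*19 = ((1 + 6**2*(-4 + 6))/6)*19 = ((1 + 36*2)/6)*19 = ((1 + 72)/6)*19 = ((1/6)*73)*19 = (73/6)*19 = 1387/6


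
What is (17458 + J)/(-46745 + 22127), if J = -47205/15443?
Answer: -269556689/380175774 ≈ -0.70903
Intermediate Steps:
J = -47205/15443 (J = -47205*1/15443 = -47205/15443 ≈ -3.0567)
(17458 + J)/(-46745 + 22127) = (17458 - 47205/15443)/(-46745 + 22127) = (269556689/15443)/(-24618) = (269556689/15443)*(-1/24618) = -269556689/380175774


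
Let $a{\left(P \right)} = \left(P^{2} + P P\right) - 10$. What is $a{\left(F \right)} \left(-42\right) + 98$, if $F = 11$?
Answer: $-9646$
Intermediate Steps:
$a{\left(P \right)} = -10 + 2 P^{2}$ ($a{\left(P \right)} = \left(P^{2} + P^{2}\right) - 10 = 2 P^{2} - 10 = -10 + 2 P^{2}$)
$a{\left(F \right)} \left(-42\right) + 98 = \left(-10 + 2 \cdot 11^{2}\right) \left(-42\right) + 98 = \left(-10 + 2 \cdot 121\right) \left(-42\right) + 98 = \left(-10 + 242\right) \left(-42\right) + 98 = 232 \left(-42\right) + 98 = -9744 + 98 = -9646$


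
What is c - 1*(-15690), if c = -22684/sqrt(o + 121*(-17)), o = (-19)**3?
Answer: 15690 + 11342*I*sqrt(2229)/2229 ≈ 15690.0 + 240.23*I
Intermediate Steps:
o = -6859
c = 11342*I*sqrt(2229)/2229 (c = -22684/sqrt(-6859 + 121*(-17)) = -22684/sqrt(-6859 - 2057) = -22684*(-I*sqrt(2229)/4458) = -(-11342)*I*sqrt(2229)/2229 = 11342*I*sqrt(2229)/2229 ≈ 240.23*I)
c - 1*(-15690) = 11342*I*sqrt(2229)/2229 - 1*(-15690) = 11342*I*sqrt(2229)/2229 + 15690 = 15690 + 11342*I*sqrt(2229)/2229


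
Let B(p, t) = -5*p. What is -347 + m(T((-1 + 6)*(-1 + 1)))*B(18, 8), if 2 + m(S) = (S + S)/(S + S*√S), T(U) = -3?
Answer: (-167*√3 + 347*I)/(√3 - I) ≈ -212.0 + 77.942*I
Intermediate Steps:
m(S) = -2 + 2*S/(S + S^(3/2)) (m(S) = -2 + (S + S)/(S + S*√S) = -2 + (2*S)/(S + S^(3/2)) = -2 + 2*S/(S + S^(3/2)))
-347 + m(T((-1 + 6)*(-1 + 1)))*B(18, 8) = -347 + (-2*(-3)^(3/2)/(-3 + (-3)^(3/2)))*(-5*18) = -347 - 2*(-3*I*√3)/(-3 - 3*I*√3)*(-90) = -347 + (6*I*√3/(-3 - 3*I*√3))*(-90) = -347 - 540*I*√3/(-3 - 3*I*√3)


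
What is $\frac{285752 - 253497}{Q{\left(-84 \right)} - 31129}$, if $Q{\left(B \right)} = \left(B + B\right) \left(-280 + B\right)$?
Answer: $\frac{32255}{30023} \approx 1.0743$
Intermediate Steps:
$Q{\left(B \right)} = 2 B \left(-280 + B\right)$
$\frac{285752 - 253497}{Q{\left(-84 \right)} - 31129} = \frac{285752 - 253497}{2 \left(-84\right) \left(-280 - 84\right) - 31129} = \frac{32255}{2 \left(-84\right) \left(-364\right) - 31129} = \frac{32255}{61152 - 31129} = \frac{32255}{30023}$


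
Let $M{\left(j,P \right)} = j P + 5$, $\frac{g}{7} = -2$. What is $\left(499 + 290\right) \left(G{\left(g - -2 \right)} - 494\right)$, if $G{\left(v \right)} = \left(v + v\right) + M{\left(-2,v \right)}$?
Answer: $-385821$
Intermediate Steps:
$g = -14$ ($g = 7 \left(-2\right) = -14$)
$M{\left(j,P \right)} = 5 + P j$ ($M{\left(j,P \right)} = P j + 5 = 5 + P j$)
$G{\left(v \right)} = 5$ ($G{\left(v \right)} = \left(v + v\right) + \left(5 + v \left(-2\right)\right) = 2 v - \left(-5 + 2 v\right) = 5$)
$\left(499 + 290\right) \left(G{\left(g - -2 \right)} - 494\right) = \left(499 + 290\right) \left(5 - 494\right) = 789 \left(-489\right) = -385821$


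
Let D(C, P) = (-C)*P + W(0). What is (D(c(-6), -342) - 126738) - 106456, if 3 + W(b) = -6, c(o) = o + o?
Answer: -237307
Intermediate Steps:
c(o) = 2*o
W(b) = -9 (W(b) = -3 - 6 = -9)
D(C, P) = -9 - C*P (D(C, P) = (-C)*P - 9 = -C*P - 9 = -9 - C*P)
(D(c(-6), -342) - 126738) - 106456 = ((-9 - 1*2*(-6)*(-342)) - 126738) - 106456 = ((-9 - 1*(-12)*(-342)) - 126738) - 106456 = ((-9 - 4104) - 126738) - 106456 = (-4113 - 126738) - 106456 = -130851 - 106456 = -237307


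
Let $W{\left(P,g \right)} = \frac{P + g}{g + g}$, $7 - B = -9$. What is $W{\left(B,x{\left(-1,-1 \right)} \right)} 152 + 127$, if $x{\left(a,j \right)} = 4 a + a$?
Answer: $- \frac{201}{5} \approx -40.2$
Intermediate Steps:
$x{\left(a,j \right)} = 5 a$
$B = 16$ ($B = 7 - -9 = 7 + 9 = 16$)
$W{\left(P,g \right)} = \frac{P + g}{2 g}$
$W{\left(B,x{\left(-1,-1 \right)} \right)} 152 + 127 = \frac{16 + 5 \left(-1\right)}{2 \cdot 5 \left(-1\right)} 152 + 127 = \frac{16 - 5}{2 \left(-5\right)} 152 + 127 = \frac{1}{2} \left(- \frac{1}{5}\right) 11 \cdot 152 + 127 = \left(- \frac{11}{10}\right) 152 + 127 = - \frac{836}{5} + 127 = - \frac{201}{5}$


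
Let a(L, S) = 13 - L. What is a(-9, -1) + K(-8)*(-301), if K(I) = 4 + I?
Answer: 1226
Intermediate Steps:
a(-9, -1) + K(-8)*(-301) = (13 - 1*(-9)) + (4 - 8)*(-301) = (13 + 9) - 4*(-301) = 22 + 1204 = 1226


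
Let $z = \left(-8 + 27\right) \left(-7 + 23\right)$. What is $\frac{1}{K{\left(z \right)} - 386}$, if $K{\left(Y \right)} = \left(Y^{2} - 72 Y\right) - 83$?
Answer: $\frac{1}{70059} \approx 1.4274 \cdot 10^{-5}$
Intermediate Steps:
$z = 304$ ($z = 19 \cdot 16 = 304$)
$K{\left(Y \right)} = -83 + Y^{2} - 72 Y$
$\frac{1}{K{\left(z \right)} - 386} = \frac{1}{\left(-83 + 304^{2} - 21888\right) - 386} = \frac{1}{\left(-83 + 92416 - 21888\right) + \left(-1864 + 1478\right)} = \frac{1}{70445 - 386} = \frac{1}{70059}$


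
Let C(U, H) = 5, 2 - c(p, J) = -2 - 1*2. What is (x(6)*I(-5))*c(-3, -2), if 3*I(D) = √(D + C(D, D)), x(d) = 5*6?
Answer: 0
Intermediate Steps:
c(p, J) = 6 (c(p, J) = 2 - (-2 - 1*2) = 2 - (-2 - 2) = 2 - 1*(-4) = 2 + 4 = 6)
x(d) = 30
I(D) = √(5 + D)/3 (I(D) = √(D + 5)/3 = √(5 + D)/3)
(x(6)*I(-5))*c(-3, -2) = (30*(√(5 - 5)/3))*6 = (30*(√0/3))*6 = (30*((⅓)*0))*6 = (30*0)*6 = 0*6 = 0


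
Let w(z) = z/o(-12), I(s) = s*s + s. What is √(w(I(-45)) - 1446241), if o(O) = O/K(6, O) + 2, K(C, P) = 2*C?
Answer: I*√1444261 ≈ 1201.8*I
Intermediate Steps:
I(s) = s + s² (I(s) = s² + s = s + s²)
o(O) = 2 + O/12 (o(O) = O/((2*6)) + 2 = O/12 + 2 = 2 + O/12)
w(z) = z (w(z) = z/(2 + (1/12)*(-12)) = z/(2 - 1) = z/1 = z*1 = z)
√(w(I(-45)) - 1446241) = √(-45*(1 - 45) - 1446241) = √(-45*(-44) - 1446241) = √(1980 - 1446241) = √(-1444261) = I*√1444261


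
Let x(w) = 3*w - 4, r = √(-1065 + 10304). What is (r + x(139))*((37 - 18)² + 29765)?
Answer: 12442038 + 30126*√9239 ≈ 1.5338e+7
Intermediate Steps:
r = √9239 ≈ 96.120
x(w) = -4 + 3*w
(r + x(139))*((37 - 18)² + 29765) = (√9239 + (-4 + 3*139))*((37 - 18)² + 29765) = (√9239 + (-4 + 417))*(19² + 29765) = (√9239 + 413)*(361 + 29765) = (413 + √9239)*30126 = 12442038 + 30126*√9239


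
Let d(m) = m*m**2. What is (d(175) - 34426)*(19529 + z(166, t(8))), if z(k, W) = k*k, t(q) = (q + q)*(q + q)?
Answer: 250725223665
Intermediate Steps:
t(q) = 4*q**2 (t(q) = (2*q)*(2*q) = 4*q**2)
d(m) = m**3
z(k, W) = k**2
(d(175) - 34426)*(19529 + z(166, t(8))) = (175**3 - 34426)*(19529 + 166**2) = (5359375 - 34426)*(19529 + 27556) = 5324949*47085 = 250725223665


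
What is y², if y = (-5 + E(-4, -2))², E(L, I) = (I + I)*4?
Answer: 194481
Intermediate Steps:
E(L, I) = 8*I (E(L, I) = (2*I)*4 = 8*I)
y = 441 (y = (-5 + 8*(-2))² = (-5 - 16)² = (-21)² = 441)
y² = 441² = 194481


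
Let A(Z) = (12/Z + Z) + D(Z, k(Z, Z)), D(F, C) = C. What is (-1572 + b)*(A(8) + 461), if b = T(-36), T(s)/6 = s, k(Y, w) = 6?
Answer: -851982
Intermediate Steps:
T(s) = 6*s
b = -216 (b = 6*(-36) = -216)
A(Z) = 6 + Z + 12/Z (A(Z) = (12/Z + Z) + 6 = (Z + 12/Z) + 6 = 6 + Z + 12/Z)
(-1572 + b)*(A(8) + 461) = (-1572 - 216)*((6 + 8 + 12/8) + 461) = -1788*((6 + 8 + 12*(1/8)) + 461) = -1788*((6 + 8 + 3/2) + 461) = -1788*(31/2 + 461) = -1788*953/2 = -851982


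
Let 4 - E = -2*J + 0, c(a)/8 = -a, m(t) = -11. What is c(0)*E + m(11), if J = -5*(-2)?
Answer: -11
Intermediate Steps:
J = 10
c(a) = -8*a (c(a) = 8*(-a) = -8*a)
E = 24 (E = 4 - (-2*10 + 0) = 4 - (-20 + 0) = 4 - 1*(-20) = 4 + 20 = 24)
c(0)*E + m(11) = -8*0*24 - 11 = 0*24 - 11 = 0 - 11 = -11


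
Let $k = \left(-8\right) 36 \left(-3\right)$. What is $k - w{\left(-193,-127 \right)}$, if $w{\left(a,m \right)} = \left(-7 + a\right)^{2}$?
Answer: $-39136$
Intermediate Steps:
$k = 864$ ($k = \left(-288\right) \left(-3\right) = 864$)
$k - w{\left(-193,-127 \right)} = 864 - \left(-7 - 193\right)^{2} = 864 - \left(-200\right)^{2} = 864 - 40000 = -39136$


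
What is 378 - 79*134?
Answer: -10208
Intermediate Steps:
378 - 79*134 = 378 - 10586 = -10208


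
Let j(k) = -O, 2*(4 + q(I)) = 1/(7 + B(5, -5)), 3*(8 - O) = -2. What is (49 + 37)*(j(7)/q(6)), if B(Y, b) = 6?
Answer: 58136/309 ≈ 188.14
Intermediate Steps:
O = 26/3 (O = 8 - ⅓*(-2) = 8 + ⅔ = 26/3 ≈ 8.6667)
q(I) = -103/26 (q(I) = -4 + 1/(2*(7 + 6)) = -4 + (½)/13 = -4 + (½)*(1/13) = -4 + 1/26 = -103/26)
j(k) = -26/3 (j(k) = -1*26/3 = -26/3)
(49 + 37)*(j(7)/q(6)) = (49 + 37)*(-26/(3*(-103/26))) = 86*(-26/3*(-26/103)) = 86*(676/309) = 58136/309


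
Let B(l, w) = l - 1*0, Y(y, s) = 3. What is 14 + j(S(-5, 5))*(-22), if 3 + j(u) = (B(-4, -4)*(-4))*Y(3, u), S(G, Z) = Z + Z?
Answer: -976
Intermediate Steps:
S(G, Z) = 2*Z
B(l, w) = l (B(l, w) = l + 0 = l)
j(u) = 45 (j(u) = -3 - 4*(-4)*3 = -3 + 16*3 = -3 + 48 = 45)
14 + j(S(-5, 5))*(-22) = 14 + 45*(-22) = 14 - 990 = -976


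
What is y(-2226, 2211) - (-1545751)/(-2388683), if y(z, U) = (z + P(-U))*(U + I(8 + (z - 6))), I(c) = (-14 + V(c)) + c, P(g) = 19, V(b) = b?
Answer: 11866872884880/2388683 ≈ 4.9680e+6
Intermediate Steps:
I(c) = -14 + 2*c (I(c) = (-14 + c) + c = -14 + 2*c)
y(z, U) = (19 + z)*(-10 + U + 2*z) (y(z, U) = (z + 19)*(U + (-14 + 2*(8 + (z - 6)))) = (19 + z)*(U + (-14 + 2*(8 + (-6 + z)))) = (19 + z)*(U + (-14 + 2*(2 + z))) = (19 + z)*(U + (-14 + (4 + 2*z))) = (19 + z)*(U + (-10 + 2*z)) = (19 + z)*(-10 + U + 2*z))
y(-2226, 2211) - (-1545751)/(-2388683) = (-190 + 2*(-2226)**2 + 19*2211 + 28*(-2226) + 2211*(-2226)) - (-1545751)/(-2388683) = (-190 + 2*4955076 + 42009 - 62328 - 4921686) - (-1545751)*(-1)/2388683 = (-190 + 9910152 + 42009 - 62328 - 4921686) - 1*1545751/2388683 = 4967957 - 1545751/2388683 = 11866872884880/2388683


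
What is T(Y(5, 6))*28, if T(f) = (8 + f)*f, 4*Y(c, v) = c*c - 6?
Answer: 6783/4 ≈ 1695.8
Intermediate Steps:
Y(c, v) = -3/2 + c**2/4 (Y(c, v) = (c*c - 6)/4 = (c**2 - 6)/4 = (-6 + c**2)/4 = -3/2 + c**2/4)
T(f) = f*(8 + f)
T(Y(5, 6))*28 = ((-3/2 + (1/4)*5**2)*(8 + (-3/2 + (1/4)*5**2)))*28 = ((-3/2 + (1/4)*25)*(8 + (-3/2 + (1/4)*25)))*28 = ((-3/2 + 25/4)*(8 + (-3/2 + 25/4)))*28 = (19*(8 + 19/4)/4)*28 = ((19/4)*(51/4))*28 = (969/16)*28 = 6783/4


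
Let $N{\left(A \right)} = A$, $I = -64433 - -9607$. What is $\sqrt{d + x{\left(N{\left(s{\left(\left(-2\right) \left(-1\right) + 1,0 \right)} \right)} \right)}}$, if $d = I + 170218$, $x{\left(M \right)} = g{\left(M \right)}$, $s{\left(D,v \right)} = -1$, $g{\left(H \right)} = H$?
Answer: $\sqrt{115391} \approx 339.69$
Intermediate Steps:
$I = -54826$ ($I = -64433 + 9607 = -54826$)
$x{\left(M \right)} = M$
$d = 115392$ ($d = -54826 + 170218 = 115392$)
$\sqrt{d + x{\left(N{\left(s{\left(\left(-2\right) \left(-1\right) + 1,0 \right)} \right)} \right)}} = \sqrt{115392 - 1} = \sqrt{115391}$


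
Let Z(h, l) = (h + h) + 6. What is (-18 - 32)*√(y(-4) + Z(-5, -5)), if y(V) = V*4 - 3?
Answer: -50*I*√23 ≈ -239.79*I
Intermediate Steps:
y(V) = -3 + 4*V (y(V) = 4*V - 3 = -3 + 4*V)
Z(h, l) = 6 + 2*h (Z(h, l) = 2*h + 6 = 6 + 2*h)
(-18 - 32)*√(y(-4) + Z(-5, -5)) = (-18 - 32)*√((-3 + 4*(-4)) + (6 + 2*(-5))) = -50*√((-3 - 16) + (6 - 10)) = -50*√(-19 - 4) = -50*I*√23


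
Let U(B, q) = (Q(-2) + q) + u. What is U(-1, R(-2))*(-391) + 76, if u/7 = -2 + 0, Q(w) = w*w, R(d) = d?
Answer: 4768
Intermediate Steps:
Q(w) = w²
u = -14 (u = 7*(-2 + 0) = 7*(-2) = -14)
U(B, q) = -10 + q (U(B, q) = ((-2)² + q) - 14 = (4 + q) - 14 = -10 + q)
U(-1, R(-2))*(-391) + 76 = (-10 - 2)*(-391) + 76 = -12*(-391) + 76 = 4692 + 76 = 4768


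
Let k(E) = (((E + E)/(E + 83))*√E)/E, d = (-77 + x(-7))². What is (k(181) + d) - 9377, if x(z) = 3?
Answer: -3901 + √181/132 ≈ -3900.9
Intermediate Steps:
d = 5476 (d = (-77 + 3)² = (-74)² = 5476)
k(E) = 2*√E/(83 + E) (k(E) = (((2*E)/(83 + E))*√E)/E = ((2*E/(83 + E))*√E)/E = (2*E^(3/2)/(83 + E))/E = 2*√E/(83 + E))
(k(181) + d) - 9377 = (2*√181/(83 + 181) + 5476) - 9377 = (2*√181/264 + 5476) - 9377 = (2*√181*(1/264) + 5476) - 9377 = (√181/132 + 5476) - 9377 = (5476 + √181/132) - 9377 = -3901 + √181/132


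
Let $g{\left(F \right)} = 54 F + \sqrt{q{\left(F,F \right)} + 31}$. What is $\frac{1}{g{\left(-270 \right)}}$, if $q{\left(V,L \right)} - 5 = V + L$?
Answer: $- \frac{405}{5904914} - \frac{i \sqrt{14}}{35429484} \approx -6.8587 \cdot 10^{-5} - 1.0561 \cdot 10^{-7} i$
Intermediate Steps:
$q{\left(V,L \right)} = 5 + L + V$ ($q{\left(V,L \right)} = 5 + \left(V + L\right) = 5 + \left(L + V\right) = 5 + L + V$)
$g{\left(F \right)} = \sqrt{36 + 2 F} + 54 F$ ($g{\left(F \right)} = 54 F + \sqrt{\left(5 + F + F\right) + 31} = 54 F + \sqrt{\left(5 + 2 F\right) + 31} = 54 F + \sqrt{36 + 2 F} = \sqrt{36 + 2 F} + 54 F$)
$\frac{1}{g{\left(-270 \right)}} = \frac{1}{\sqrt{36 + 2 \left(-270\right)} + 54 \left(-270\right)} = \frac{1}{\sqrt{36 - 540} - 14580} = \frac{1}{\sqrt{-504} - 14580} = \frac{1}{6 i \sqrt{14} - 14580} = \frac{1}{-14580 + 6 i \sqrt{14}}$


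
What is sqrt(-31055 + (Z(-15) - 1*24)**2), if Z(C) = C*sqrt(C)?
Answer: sqrt(-33854 + 720*I*sqrt(15)) ≈ 7.5714 + 184.15*I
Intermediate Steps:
Z(C) = C**(3/2)
sqrt(-31055 + (Z(-15) - 1*24)**2) = sqrt(-31055 + ((-15)**(3/2) - 1*24)**2) = sqrt(-31055 + (-15*I*sqrt(15) - 24)**2) = sqrt(-31055 + (-24 - 15*I*sqrt(15))**2)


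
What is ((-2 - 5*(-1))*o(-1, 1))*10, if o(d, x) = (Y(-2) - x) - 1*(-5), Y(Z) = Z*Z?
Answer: 240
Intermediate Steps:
Y(Z) = Z²
o(d, x) = 9 - x (o(d, x) = ((-2)² - x) - 1*(-5) = (4 - x) + 5 = 9 - x)
((-2 - 5*(-1))*o(-1, 1))*10 = ((-2 - 5*(-1))*(9 - 1*1))*10 = ((-2 + 5)*(9 - 1))*10 = (3*8)*10 = 24*10 = 240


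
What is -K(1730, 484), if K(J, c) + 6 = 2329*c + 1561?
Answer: -1128791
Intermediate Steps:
K(J, c) = 1555 + 2329*c (K(J, c) = -6 + (2329*c + 1561) = -6 + (1561 + 2329*c) = 1555 + 2329*c)
-K(1730, 484) = -(1555 + 2329*484) = -(1555 + 1127236) = -1*1128791 = -1128791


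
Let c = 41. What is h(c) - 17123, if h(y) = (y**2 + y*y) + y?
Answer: -13720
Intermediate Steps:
h(y) = y + 2*y**2 (h(y) = (y**2 + y**2) + y = 2*y**2 + y = y + 2*y**2)
h(c) - 17123 = 41*(1 + 2*41) - 17123 = 41*(1 + 82) - 17123 = 41*83 - 17123 = 3403 - 17123 = -13720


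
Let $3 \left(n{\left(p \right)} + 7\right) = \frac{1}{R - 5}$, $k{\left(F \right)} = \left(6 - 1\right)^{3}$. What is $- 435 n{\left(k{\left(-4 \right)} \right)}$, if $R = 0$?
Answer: $3074$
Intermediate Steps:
$k{\left(F \right)} = 125$ ($k{\left(F \right)} = 5^{3} = 125$)
$n{\left(p \right)} = - \frac{106}{15}$ ($n{\left(p \right)} = -7 + \frac{1}{3 \left(0 - 5\right)} = -7 + \frac{1}{3 \left(-5\right)} = -7 + \frac{1}{3} \left(- \frac{1}{5}\right) = -7 - \frac{1}{15} = - \frac{106}{15}$)
$- 435 n{\left(k{\left(-4 \right)} \right)} = \left(-435\right) \left(- \frac{106}{15}\right) = 3074$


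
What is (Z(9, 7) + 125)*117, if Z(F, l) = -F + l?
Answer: 14391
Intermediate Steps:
Z(F, l) = l - F
(Z(9, 7) + 125)*117 = ((7 - 1*9) + 125)*117 = ((7 - 9) + 125)*117 = (-2 + 125)*117 = 123*117 = 14391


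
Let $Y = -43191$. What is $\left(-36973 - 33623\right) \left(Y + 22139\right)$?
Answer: $1486186992$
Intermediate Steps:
$\left(-36973 - 33623\right) \left(Y + 22139\right) = \left(-36973 - 33623\right) \left(-43191 + 22139\right) = \left(-70596\right) \left(-21052\right) = 1486186992$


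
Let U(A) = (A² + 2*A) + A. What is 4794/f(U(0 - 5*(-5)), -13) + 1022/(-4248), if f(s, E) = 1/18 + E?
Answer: -183403271/494892 ≈ -370.59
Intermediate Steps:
U(A) = A² + 3*A
f(s, E) = 1/18 + E
4794/f(U(0 - 5*(-5)), -13) + 1022/(-4248) = 4794/(1/18 - 13) + 1022/(-4248) = 4794/(-233/18) + 1022*(-1/4248) = 4794*(-18/233) - 511/2124 = -86292/233 - 511/2124 = -183403271/494892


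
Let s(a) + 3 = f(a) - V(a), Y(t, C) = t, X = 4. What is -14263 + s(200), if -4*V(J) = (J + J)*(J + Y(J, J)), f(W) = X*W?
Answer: 26534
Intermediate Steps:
f(W) = 4*W
V(J) = -J² (V(J) = -(J + J)*(J + J)/4 = -2*J*2*J/4 = -J²)
s(a) = -3 + a² + 4*a (s(a) = -3 + (4*a - (-1)*a²) = -3 + (4*a + a²) = -3 + (a² + 4*a) = -3 + a² + 4*a)
-14263 + s(200) = -14263 + (-3 + 200² + 4*200) = -14263 + (-3 + 40000 + 800) = -14263 + 40797 = 26534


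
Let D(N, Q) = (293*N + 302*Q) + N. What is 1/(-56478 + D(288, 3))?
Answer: 1/29100 ≈ 3.4364e-5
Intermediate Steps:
D(N, Q) = 294*N + 302*Q
1/(-56478 + D(288, 3)) = 1/(-56478 + (294*288 + 302*3)) = 1/(-56478 + (84672 + 906)) = 1/(-56478 + 85578) = 1/29100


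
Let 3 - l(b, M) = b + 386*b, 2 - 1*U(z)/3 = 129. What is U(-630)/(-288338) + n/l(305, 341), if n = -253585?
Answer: 36581580961/17016555408 ≈ 2.1498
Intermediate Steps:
U(z) = -381 (U(z) = 6 - 3*129 = 6 - 387 = -381)
l(b, M) = 3 - 387*b (l(b, M) = 3 - (b + 386*b) = 3 - 387*b)
U(-630)/(-288338) + n/l(305, 341) = -381/(-288338) - 253585/(3 - 387*305) = -381*(-1/288338) - 253585/(3 - 118035) = 381/288338 - 253585/(-118032) = 381/288338 - 253585*(-1/118032) = 381/288338 + 253585/118032 = 36581580961/17016555408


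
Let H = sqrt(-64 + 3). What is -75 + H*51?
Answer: -75 + 51*I*sqrt(61) ≈ -75.0 + 398.32*I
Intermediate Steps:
H = I*sqrt(61) (H = sqrt(-61) = I*sqrt(61) ≈ 7.8102*I)
-75 + H*51 = -75 + (I*sqrt(61))*51 = -75 + 51*I*sqrt(61)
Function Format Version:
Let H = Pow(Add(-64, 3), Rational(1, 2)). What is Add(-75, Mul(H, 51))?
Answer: Add(-75, Mul(51, I, Pow(61, Rational(1, 2)))) ≈ Add(-75.000, Mul(398.32, I))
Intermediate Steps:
H = Mul(I, Pow(61, Rational(1, 2))) (H = Pow(-61, Rational(1, 2)) = Mul(I, Pow(61, Rational(1, 2))) ≈ Mul(7.8102, I))
Add(-75, Mul(H, 51)) = Add(-75, Mul(Mul(I, Pow(61, Rational(1, 2))), 51)) = Add(-75, Mul(51, I, Pow(61, Rational(1, 2))))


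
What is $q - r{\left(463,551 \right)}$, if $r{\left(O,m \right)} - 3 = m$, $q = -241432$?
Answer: $-241986$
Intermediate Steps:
$r{\left(O,m \right)} = 3 + m$
$q - r{\left(463,551 \right)} = -241432 - \left(3 + 551\right) = -241432 - 554 = -241986$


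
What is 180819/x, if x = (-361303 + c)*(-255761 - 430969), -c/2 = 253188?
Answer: 60273/198620399890 ≈ 3.0346e-7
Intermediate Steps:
c = -506376 (c = -2*253188 = -506376)
x = 595861199670 (x = (-361303 - 506376)*(-255761 - 430969) = -867679*(-686730) = 595861199670)
180819/x = 180819/595861199670 = 180819*(1/595861199670) = 60273/198620399890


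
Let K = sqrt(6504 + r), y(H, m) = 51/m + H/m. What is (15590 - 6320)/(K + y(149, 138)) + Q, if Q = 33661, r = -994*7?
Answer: 36579311267/1085747 - 22067235*I*sqrt(454)/1085747 ≈ 33690.0 - 433.06*I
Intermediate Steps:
r = -6958
K = I*sqrt(454) (K = sqrt(6504 - 6958) = sqrt(-454) = I*sqrt(454) ≈ 21.307*I)
(15590 - 6320)/(K + y(149, 138)) + Q = (15590 - 6320)/(I*sqrt(454) + (51 + 149)/138) + 33661 = 9270/(I*sqrt(454) + (1/138)*200) + 33661 = 9270/(I*sqrt(454) + 100/69) + 33661 = 9270/(100/69 + I*sqrt(454)) + 33661 = 33661 + 9270/(100/69 + I*sqrt(454))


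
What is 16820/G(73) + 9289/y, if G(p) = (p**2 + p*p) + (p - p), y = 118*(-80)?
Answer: 29889319/50305760 ≈ 0.59415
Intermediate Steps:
y = -9440
G(p) = 2*p**2 (G(p) = (p**2 + p**2) + 0 = 2*p**2 + 0 = 2*p**2)
16820/G(73) + 9289/y = 16820/((2*73**2)) + 9289/(-9440) = 16820/((2*5329)) + 9289*(-1/9440) = 16820/10658 - 9289/9440 = 16820*(1/10658) - 9289/9440 = 8410/5329 - 9289/9440 = 29889319/50305760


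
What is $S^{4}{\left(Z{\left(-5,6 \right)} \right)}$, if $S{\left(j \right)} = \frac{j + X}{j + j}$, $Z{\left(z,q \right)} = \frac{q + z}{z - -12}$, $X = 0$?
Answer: $\frac{1}{16} \approx 0.0625$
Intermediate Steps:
$Z{\left(z,q \right)} = \frac{q + z}{12 + z}$ ($Z{\left(z,q \right)} = \frac{q + z}{z + 12} = \frac{q + z}{12 + z}$)
$S{\left(j \right)} = \frac{1}{2}$ ($S{\left(j \right)} = \frac{j + 0}{j + j} = \frac{j}{2 j} = j \frac{1}{2 j} = \frac{1}{2}$)
$S^{4}{\left(Z{\left(-5,6 \right)} \right)} = \left(\frac{1}{2}\right)^{4} = \frac{1}{16}$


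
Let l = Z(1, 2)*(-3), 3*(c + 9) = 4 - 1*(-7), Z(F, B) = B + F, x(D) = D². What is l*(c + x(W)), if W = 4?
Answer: -96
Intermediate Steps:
c = -16/3 (c = -9 + (4 - 1*(-7))/3 = -9 + (4 + 7)/3 = -9 + (⅓)*11 = -9 + 11/3 = -16/3 ≈ -5.3333)
l = -9 (l = (2 + 1)*(-3) = 3*(-3) = -9)
l*(c + x(W)) = -9*(-16/3 + 4²) = -9*(-16/3 + 16) = -9*32/3 = -96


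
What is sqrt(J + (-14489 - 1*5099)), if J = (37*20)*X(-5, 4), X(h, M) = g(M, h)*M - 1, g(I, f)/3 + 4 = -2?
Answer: 2*I*sqrt(18402) ≈ 271.31*I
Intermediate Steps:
g(I, f) = -18 (g(I, f) = -12 + 3*(-2) = -12 - 6 = -18)
X(h, M) = -1 - 18*M (X(h, M) = -18*M - 1 = -1 - 18*M)
J = -54020 (J = (37*20)*(-1 - 18*4) = 740*(-1 - 72) = 740*(-73) = -54020)
sqrt(J + (-14489 - 1*5099)) = sqrt(-54020 + (-14489 - 1*5099)) = sqrt(-54020 + (-14489 - 5099)) = sqrt(-54020 - 19588) = sqrt(-73608) = 2*I*sqrt(18402)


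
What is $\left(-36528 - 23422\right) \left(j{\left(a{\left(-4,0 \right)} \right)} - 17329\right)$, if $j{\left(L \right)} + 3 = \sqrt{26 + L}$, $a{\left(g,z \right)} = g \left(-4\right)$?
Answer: $1039053400 - 59950 \sqrt{42} \approx 1.0387 \cdot 10^{9}$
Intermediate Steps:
$a{\left(g,z \right)} = - 4 g$
$j{\left(L \right)} = -3 + \sqrt{26 + L}$
$\left(-36528 - 23422\right) \left(j{\left(a{\left(-4,0 \right)} \right)} - 17329\right) = \left(-36528 - 23422\right) \left(\left(-3 + \sqrt{26 - -16}\right) - 17329\right) = - 59950 \left(\left(-3 + \sqrt{26 + 16}\right) - 17329\right) = - 59950 \left(\left(-3 + \sqrt{42}\right) - 17329\right) = - 59950 \left(-17332 + \sqrt{42}\right) = 1039053400 - 59950 \sqrt{42}$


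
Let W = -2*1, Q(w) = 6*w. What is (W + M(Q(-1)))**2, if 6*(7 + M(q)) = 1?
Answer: 2809/36 ≈ 78.028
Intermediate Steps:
M(q) = -41/6 (M(q) = -7 + (1/6)*1 = -7 + 1/6 = -41/6)
W = -2
(W + M(Q(-1)))**2 = (-2 - 41/6)**2 = (-53/6)**2 = 2809/36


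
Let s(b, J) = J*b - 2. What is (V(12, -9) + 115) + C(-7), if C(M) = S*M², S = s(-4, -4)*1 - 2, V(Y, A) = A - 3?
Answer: 691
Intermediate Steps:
V(Y, A) = -3 + A
s(b, J) = -2 + J*b
S = 12 (S = (-2 - 4*(-4))*1 - 2 = (-2 + 16)*1 - 2 = 14*1 - 2 = 14 - 2 = 12)
C(M) = 12*M²
(V(12, -9) + 115) + C(-7) = ((-3 - 9) + 115) + 12*(-7)² = (-12 + 115) + 12*49 = 103 + 588 = 691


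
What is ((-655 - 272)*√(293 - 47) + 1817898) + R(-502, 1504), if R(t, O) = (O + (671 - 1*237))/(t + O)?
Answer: 303589289/167 - 927*√246 ≈ 1.8034e+6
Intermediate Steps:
R(t, O) = (434 + O)/(O + t) (R(t, O) = (O + (671 - 237))/(O + t) = (O + 434)/(O + t) = (434 + O)/(O + t))
((-655 - 272)*√(293 - 47) + 1817898) + R(-502, 1504) = ((-655 - 272)*√(293 - 47) + 1817898) + (434 + 1504)/(1504 - 502) = (-927*√246 + 1817898) + 1938/1002 = (1817898 - 927*√246) + (1/1002)*1938 = (1817898 - 927*√246) + 323/167 = 303589289/167 - 927*√246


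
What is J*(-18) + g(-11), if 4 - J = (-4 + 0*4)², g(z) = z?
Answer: 205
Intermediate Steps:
J = -12 (J = 4 - (-4 + 0*4)² = 4 - (-4 + 0)² = 4 - 1*(-4)² = 4 - 1*16 = 4 - 16 = -12)
J*(-18) + g(-11) = -12*(-18) - 11 = 216 - 11 = 205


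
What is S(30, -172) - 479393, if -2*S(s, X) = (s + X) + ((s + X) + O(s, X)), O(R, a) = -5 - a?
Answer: -958669/2 ≈ -4.7933e+5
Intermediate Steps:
S(s, X) = 5/2 - s - X/2 (S(s, X) = -((s + X) + ((s + X) + (-5 - X)))/2 = -((X + s) + ((X + s) + (-5 - X)))/2 = -((X + s) + (-5 + s))/2 = -(-5 + X + 2*s)/2 = 5/2 - s - X/2)
S(30, -172) - 479393 = (5/2 - 1*30 - ½*(-172)) - 479393 = (5/2 - 30 + 86) - 479393 = 117/2 - 479393 = -958669/2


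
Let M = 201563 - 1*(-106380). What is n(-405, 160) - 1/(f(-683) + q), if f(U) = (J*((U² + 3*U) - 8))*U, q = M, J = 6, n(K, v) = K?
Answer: -770688429164/1902934393 ≈ -405.00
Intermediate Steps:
M = 307943 (M = 201563 + 106380 = 307943)
q = 307943
f(U) = U*(-48 + 6*U² + 18*U) (f(U) = (6*((U² + 3*U) - 8))*U = (6*(-8 + U² + 3*U))*U = (-48 + 6*U² + 18*U)*U = U*(-48 + 6*U² + 18*U))
n(-405, 160) - 1/(f(-683) + q) = -405 - 1/(6*(-683)*(-8 + (-683)² + 3*(-683)) + 307943) = -405 - 1/(6*(-683)*(-8 + 466489 - 2049) + 307943) = -405 - 1/(6*(-683)*464432 + 307943) = -405 - 1/(-1903242336 + 307943) = -405 - 1/(-1902934393) = -405 - 1*(-1/1902934393) = -405 + 1/1902934393 = -770688429164/1902934393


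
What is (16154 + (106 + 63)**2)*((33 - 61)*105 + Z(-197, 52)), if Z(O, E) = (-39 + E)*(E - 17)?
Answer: -111116775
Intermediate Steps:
Z(O, E) = (-39 + E)*(-17 + E)
(16154 + (106 + 63)**2)*((33 - 61)*105 + Z(-197, 52)) = (16154 + (106 + 63)**2)*((33 - 61)*105 + (663 + 52**2 - 56*52)) = (16154 + 169**2)*(-28*105 + (663 + 2704 - 2912)) = (16154 + 28561)*(-2940 + 455) = 44715*(-2485) = -111116775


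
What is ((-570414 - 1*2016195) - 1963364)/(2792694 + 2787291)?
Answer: -4549973/5579985 ≈ -0.81541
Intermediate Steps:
((-570414 - 1*2016195) - 1963364)/(2792694 + 2787291) = ((-570414 - 2016195) - 1963364)/5579985 = (-2586609 - 1963364)*(1/5579985) = -4549973*1/5579985 = -4549973/5579985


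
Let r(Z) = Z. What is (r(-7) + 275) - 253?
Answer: 15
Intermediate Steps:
(r(-7) + 275) - 253 = (-7 + 275) - 253 = 268 - 253 = 15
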